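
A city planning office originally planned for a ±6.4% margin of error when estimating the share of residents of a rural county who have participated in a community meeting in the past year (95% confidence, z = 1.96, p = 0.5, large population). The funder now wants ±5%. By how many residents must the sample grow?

150

At ±6.4%: n = 1.96² × 0.2500 / 0.064² ≈ 234.47 → 235.
At ±5%: n = 1.96² × 0.2500 / 0.050² ≈ 384.16 → 385.
Additional respondents: 385 − 235 = 150.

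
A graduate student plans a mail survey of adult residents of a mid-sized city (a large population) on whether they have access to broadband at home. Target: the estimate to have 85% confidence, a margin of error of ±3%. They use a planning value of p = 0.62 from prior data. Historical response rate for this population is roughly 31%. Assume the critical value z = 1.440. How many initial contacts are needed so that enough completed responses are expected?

Completed interviews needed: n₀ = 1.440² × 0.2356 / 0.030² ≈ 542.82 → 543.
At a 31% response rate, contacts needed = 543 / 0.31 ≈ 1751.61 → 1752.

1752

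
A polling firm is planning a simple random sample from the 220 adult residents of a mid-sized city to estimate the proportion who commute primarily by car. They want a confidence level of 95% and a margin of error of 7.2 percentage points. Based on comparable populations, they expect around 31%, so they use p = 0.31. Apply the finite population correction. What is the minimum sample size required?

For 95% confidence, z = 1.960.
Unadjusted: n₀ = 1.960² × 0.31 × 0.69 / 0.072² ≈ 158.51, so n₀ = 159.
Finite population correction with N = 220: n = n₀ / (1 + (n₀−1)/N) = 159 / (1 + 158/220) = 159 / 1.7182 ≈ 92.54.
Rounding up, n = 93.

93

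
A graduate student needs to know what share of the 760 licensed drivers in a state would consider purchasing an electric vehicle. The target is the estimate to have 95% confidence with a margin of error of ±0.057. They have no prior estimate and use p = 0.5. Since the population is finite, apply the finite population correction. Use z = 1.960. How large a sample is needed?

Unadjusted: n₀ = 1.960² × 0.50 × 0.50 / 0.057² ≈ 295.60, so n₀ = 296.
Finite population correction with N = 760: n = n₀ / (1 + (n₀−1)/N) = 296 / (1 + 295/760) = 296 / 1.3882 ≈ 213.23.
Rounding up, n = 214.

214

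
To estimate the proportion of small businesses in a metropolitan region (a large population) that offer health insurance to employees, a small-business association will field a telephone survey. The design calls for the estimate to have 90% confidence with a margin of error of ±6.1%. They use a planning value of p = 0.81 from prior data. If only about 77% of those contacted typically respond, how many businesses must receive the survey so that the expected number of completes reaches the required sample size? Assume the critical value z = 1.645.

146

Completed interviews needed: n₀ = 1.645² × 0.1539 / 0.061² ≈ 111.92 → 112.
At a 77% response rate, contacts needed = 112 / 0.77 ≈ 145.45 → 146.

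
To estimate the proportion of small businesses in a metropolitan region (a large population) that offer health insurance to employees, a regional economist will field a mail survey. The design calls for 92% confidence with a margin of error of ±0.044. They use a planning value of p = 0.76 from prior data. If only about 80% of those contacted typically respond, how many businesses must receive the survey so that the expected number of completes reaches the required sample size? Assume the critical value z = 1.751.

362

Completed interviews needed: n₀ = 1.751² × 0.1824 / 0.044² ≈ 288.86 → 289.
At an 80% response rate, contacts needed = 289 / 0.80 ≈ 361.25 → 362.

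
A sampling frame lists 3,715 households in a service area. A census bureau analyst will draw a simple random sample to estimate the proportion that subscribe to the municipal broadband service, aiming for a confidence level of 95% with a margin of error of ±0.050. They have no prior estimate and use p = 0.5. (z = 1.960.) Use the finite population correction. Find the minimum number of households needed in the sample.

Unadjusted: n₀ = 1.960² × 0.50 × 0.50 / 0.050² ≈ 384.16, so n₀ = 385.
Finite population correction with N = 3,715: n = n₀ / (1 + (n₀−1)/N) = 385 / (1 + 384/3715) = 385 / 1.1034 ≈ 348.93.
Rounding up, n = 349.

349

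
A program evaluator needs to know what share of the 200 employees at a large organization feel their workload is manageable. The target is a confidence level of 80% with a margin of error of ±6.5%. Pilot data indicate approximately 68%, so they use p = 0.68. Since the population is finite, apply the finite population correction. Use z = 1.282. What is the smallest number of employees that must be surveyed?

60

Unadjusted: n₀ = 1.282² × 0.68 × 0.32 / 0.065² ≈ 84.65, so n₀ = 85.
Finite population correction with N = 200: n = n₀ / (1 + (n₀−1)/N) = 85 / (1 + 84/200) = 85 / 1.4200 ≈ 59.86.
Rounding up, n = 60.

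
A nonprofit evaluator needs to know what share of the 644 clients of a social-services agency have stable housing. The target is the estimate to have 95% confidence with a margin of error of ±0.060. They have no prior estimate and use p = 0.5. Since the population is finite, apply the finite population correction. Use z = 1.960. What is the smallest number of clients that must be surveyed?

189

Unadjusted: n₀ = 1.960² × 0.50 × 0.50 / 0.060² ≈ 266.78, so n₀ = 267.
Finite population correction with N = 644: n = n₀ / (1 + (n₀−1)/N) = 267 / (1 + 266/644) = 267 / 1.4130 ≈ 188.95.
Rounding up, n = 189.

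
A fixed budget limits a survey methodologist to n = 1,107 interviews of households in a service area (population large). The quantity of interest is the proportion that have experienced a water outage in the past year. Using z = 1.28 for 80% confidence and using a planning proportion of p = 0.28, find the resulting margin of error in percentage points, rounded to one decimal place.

1.7

SE(p̂) = √[p(1−p)/n] = √[0.2016/1107] = 0.01349.
E = z × SE = 1.28 × 0.01349 = 0.01727, or 1.7 percentage points.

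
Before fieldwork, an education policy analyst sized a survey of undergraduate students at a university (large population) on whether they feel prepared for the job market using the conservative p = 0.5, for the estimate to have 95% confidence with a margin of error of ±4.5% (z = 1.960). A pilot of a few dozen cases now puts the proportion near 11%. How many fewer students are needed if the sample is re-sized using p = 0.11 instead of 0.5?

289

Conservative (p = 0.5): n = 1.960² × 0.25 / 0.045² ≈ 474.27 → 475.
Using p = 0.11: p(1−p) = 0.0979, so n = 1.960² × 0.0979 / 0.045² ≈ 185.72 → 186.
Reduction: 475 − 186 = 289.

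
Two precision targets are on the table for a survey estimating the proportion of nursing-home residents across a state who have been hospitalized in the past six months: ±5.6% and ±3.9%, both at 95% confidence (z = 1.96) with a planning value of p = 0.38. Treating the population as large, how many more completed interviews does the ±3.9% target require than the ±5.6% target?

At ±5.6%: n = 1.96² × 0.2356 / 0.056² ≈ 288.61 → 289.
At ±3.9%: n = 1.96² × 0.2356 / 0.039² ≈ 595.06 → 596.
Additional respondents: 596 − 289 = 307.

307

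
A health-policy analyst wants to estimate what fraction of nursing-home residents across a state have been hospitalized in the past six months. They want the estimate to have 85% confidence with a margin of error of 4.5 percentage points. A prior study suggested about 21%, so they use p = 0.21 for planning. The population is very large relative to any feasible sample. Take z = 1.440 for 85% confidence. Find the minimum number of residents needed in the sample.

With p = 0.21, p(1−p) = 0.1659.
n = z²·p(1−p)/E² = 1.440² × 0.1659 / 0.045² = 2.0736 × 0.1659 / 0.002025 ≈ 169.88.
Rounding up gives n = 170.

170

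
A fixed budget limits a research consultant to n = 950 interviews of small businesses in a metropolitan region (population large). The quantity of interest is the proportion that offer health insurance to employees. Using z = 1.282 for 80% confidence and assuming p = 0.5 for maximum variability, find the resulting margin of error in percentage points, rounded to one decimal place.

2.1

SE(p̂) = √[p(1−p)/n] = √[0.2500/950] = 0.01622.
E = z × SE = 1.282 × 0.01622 = 0.02080, or 2.1 percentage points.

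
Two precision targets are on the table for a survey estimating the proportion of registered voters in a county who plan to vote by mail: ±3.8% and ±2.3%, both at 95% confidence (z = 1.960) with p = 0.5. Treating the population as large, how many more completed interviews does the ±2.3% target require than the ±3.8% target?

1150

At ±3.8%: n = 1.960² × 0.2500 / 0.038² ≈ 665.10 → 666.
At ±2.3%: n = 1.960² × 0.2500 / 0.023² ≈ 1815.50 → 1816.
Additional respondents: 1816 − 666 = 1150.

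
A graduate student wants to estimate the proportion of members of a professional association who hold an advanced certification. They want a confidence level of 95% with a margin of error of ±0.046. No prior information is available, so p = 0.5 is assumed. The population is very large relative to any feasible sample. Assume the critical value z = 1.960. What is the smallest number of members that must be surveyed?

With p = 0.5, p(1−p) = 0.25.
n = z²·p(1−p)/E² = 1.960² × 0.2500 / 0.046² = 3.8416 × 0.2500 / 0.002116 ≈ 453.88.
Rounding up gives n = 454.

454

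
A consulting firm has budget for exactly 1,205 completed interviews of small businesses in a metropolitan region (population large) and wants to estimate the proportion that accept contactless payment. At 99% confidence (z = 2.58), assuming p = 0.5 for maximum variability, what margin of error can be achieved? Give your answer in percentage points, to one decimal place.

3.7

SE(p̂) = √[p(1−p)/n] = √[0.2500/1205] = 0.01440.
E = z × SE = 2.58 × 0.01440 = 0.03716, or 3.7 percentage points.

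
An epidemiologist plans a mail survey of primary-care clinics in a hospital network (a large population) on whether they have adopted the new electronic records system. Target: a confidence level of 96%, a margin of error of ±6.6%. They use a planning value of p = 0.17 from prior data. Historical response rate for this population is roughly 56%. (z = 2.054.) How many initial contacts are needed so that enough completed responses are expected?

Completed interviews needed: n₀ = 2.054² × 0.1411 / 0.066² ≈ 136.66 → 137.
At a 56% response rate, contacts needed = 137 / 0.56 ≈ 244.64 → 245.

245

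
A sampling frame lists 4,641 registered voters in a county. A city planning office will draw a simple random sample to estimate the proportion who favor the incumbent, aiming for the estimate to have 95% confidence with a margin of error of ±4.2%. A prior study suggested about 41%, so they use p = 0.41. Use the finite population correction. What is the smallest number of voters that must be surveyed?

For 95% confidence, z = 1.960.
Unadjusted: n₀ = 1.960² × 0.41 × 0.59 / 0.042² ≈ 526.80, so n₀ = 527.
Finite population correction with N = 4,641: n = n₀ / (1 + (n₀−1)/N) = 527 / (1 + 526/4641) = 527 / 1.1133 ≈ 473.35.
Rounding up, n = 474.

474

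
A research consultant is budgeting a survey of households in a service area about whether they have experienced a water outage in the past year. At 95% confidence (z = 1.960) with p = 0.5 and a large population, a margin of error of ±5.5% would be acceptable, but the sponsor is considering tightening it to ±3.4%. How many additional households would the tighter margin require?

513

At ±5.5%: n = 1.960² × 0.2500 / 0.055² ≈ 317.49 → 318.
At ±3.4%: n = 1.960² × 0.2500 / 0.034² ≈ 830.80 → 831.
Additional respondents: 831 − 318 = 513.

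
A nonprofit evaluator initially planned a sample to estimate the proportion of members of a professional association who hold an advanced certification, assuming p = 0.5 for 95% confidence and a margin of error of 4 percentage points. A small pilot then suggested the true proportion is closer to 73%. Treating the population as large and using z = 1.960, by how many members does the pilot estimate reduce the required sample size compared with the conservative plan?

127

Conservative (p = 0.5): n = 1.960² × 0.25 / 0.040² ≈ 600.25 → 601.
Using p = 0.73: p(1−p) = 0.1971, so n = 1.960² × 0.1971 / 0.040² ≈ 473.24 → 474.
Reduction: 601 − 474 = 127.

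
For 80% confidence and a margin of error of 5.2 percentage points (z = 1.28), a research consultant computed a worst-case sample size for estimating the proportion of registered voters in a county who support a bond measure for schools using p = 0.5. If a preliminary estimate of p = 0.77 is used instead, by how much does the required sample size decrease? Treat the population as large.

44

Conservative (p = 0.5): n = 1.28² × 0.25 / 0.052² ≈ 151.48 → 152.
Using p = 0.77: p(1−p) = 0.1771, so n = 1.28² × 0.1771 / 0.052² ≈ 107.31 → 108.
Reduction: 152 − 108 = 44.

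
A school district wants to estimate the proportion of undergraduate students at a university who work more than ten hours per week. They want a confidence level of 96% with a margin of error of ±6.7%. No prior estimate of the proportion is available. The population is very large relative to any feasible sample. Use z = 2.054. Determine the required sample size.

235

With no prior estimate, use p = 0.5, giving p(1−p) = 0.25.
n = z²·p(1−p)/E² = 2.054² × 0.2500 / 0.067² = 4.2189 × 0.2500 / 0.004489 ≈ 234.96.
Rounding up gives n = 235.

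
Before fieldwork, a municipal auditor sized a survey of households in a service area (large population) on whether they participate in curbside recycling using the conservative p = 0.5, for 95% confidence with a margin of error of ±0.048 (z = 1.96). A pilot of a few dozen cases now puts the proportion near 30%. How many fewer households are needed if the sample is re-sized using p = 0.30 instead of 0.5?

Conservative (p = 0.5): n = 1.96² × 0.25 / 0.048² ≈ 416.84 → 417.
Using p = 0.30: p(1−p) = 0.2100, so n = 1.96² × 0.2100 / 0.048² ≈ 350.15 → 351.
Reduction: 417 − 351 = 66.

66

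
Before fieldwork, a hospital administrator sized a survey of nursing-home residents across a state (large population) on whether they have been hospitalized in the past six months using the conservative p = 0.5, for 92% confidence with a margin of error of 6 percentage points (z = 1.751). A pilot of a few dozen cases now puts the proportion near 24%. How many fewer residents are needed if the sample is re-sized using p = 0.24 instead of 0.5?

57

Conservative (p = 0.5): n = 1.751² × 0.25 / 0.060² ≈ 212.92 → 213.
Using p = 0.24: p(1−p) = 0.1824, so n = 1.751² × 0.1824 / 0.060² ≈ 155.34 → 156.
Reduction: 213 − 156 = 57.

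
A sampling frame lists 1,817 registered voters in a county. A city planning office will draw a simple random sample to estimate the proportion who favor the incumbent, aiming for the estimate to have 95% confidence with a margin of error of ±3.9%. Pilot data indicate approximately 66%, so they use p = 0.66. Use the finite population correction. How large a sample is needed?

For 95% confidence, z = 1.96.
Unadjusted: n₀ = 1.96² × 0.66 × 0.34 / 0.039² ≈ 566.77, so n₀ = 567.
Finite population correction with N = 1,817: n = n₀ / (1 + (n₀−1)/N) = 567 / (1 + 566/1817) = 567 / 1.3115 ≈ 432.33.
Rounding up, n = 433.

433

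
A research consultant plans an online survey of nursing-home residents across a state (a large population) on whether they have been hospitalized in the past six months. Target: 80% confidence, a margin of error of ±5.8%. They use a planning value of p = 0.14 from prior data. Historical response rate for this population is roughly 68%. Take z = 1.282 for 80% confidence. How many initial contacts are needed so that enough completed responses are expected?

Completed interviews needed: n₀ = 1.282² × 0.1204 / 0.058² ≈ 58.82 → 59.
At a 68% response rate, contacts needed = 59 / 0.68 ≈ 86.76 → 87.

87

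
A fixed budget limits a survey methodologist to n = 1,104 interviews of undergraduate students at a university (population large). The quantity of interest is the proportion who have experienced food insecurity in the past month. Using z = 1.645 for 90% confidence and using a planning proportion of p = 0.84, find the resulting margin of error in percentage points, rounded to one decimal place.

SE(p̂) = √[p(1−p)/n] = √[0.1344/1104] = 0.01103.
E = z × SE = 1.645 × 0.01103 = 0.01815, or 1.8 percentage points.

1.8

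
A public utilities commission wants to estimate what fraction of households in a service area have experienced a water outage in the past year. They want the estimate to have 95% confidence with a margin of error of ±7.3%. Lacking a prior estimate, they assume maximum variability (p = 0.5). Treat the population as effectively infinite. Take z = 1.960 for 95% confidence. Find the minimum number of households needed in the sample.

181

With p = 0.5, p(1−p) = 0.25.
n = z²·p(1−p)/E² = 1.960² × 0.2500 / 0.073² = 3.8416 × 0.2500 / 0.005329 ≈ 180.22.
Rounding up gives n = 181.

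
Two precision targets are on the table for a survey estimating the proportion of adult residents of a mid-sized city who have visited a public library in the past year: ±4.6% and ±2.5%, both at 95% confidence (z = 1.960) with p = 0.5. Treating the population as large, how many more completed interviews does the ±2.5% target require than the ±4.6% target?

At ±4.6%: n = 1.960² × 0.2500 / 0.046² ≈ 453.88 → 454.
At ±2.5%: n = 1.960² × 0.2500 / 0.025² ≈ 1536.64 → 1537.
Additional respondents: 1537 − 454 = 1083.

1083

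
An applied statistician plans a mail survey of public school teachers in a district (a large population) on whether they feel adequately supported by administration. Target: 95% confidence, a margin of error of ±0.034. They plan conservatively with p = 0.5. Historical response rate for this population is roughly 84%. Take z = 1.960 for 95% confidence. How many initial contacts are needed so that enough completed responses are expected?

990

Completed interviews needed: n₀ = 1.960² × 0.2500 / 0.034² ≈ 830.80 → 831.
At an 84% response rate, contacts needed = 831 / 0.84 ≈ 989.29 → 990.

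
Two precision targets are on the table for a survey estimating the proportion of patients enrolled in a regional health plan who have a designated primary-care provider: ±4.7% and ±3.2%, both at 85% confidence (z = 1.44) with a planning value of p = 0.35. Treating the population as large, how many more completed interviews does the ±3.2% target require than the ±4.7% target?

At ±4.7%: n = 1.44² × 0.2275 / 0.047² ≈ 213.56 → 214.
At ±3.2%: n = 1.44² × 0.2275 / 0.032² ≈ 460.69 → 461.
Additional respondents: 461 − 214 = 247.

247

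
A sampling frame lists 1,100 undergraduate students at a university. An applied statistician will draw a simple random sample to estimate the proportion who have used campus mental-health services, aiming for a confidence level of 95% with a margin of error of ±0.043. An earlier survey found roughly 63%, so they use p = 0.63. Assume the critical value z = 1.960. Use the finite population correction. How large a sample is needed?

337

Unadjusted: n₀ = 1.960² × 0.63 × 0.37 / 0.043² ≈ 484.30, so n₀ = 485.
Finite population correction with N = 1,100: n = n₀ / (1 + (n₀−1)/N) = 485 / (1 + 484/1100) = 485 / 1.4400 ≈ 336.81.
Rounding up, n = 337.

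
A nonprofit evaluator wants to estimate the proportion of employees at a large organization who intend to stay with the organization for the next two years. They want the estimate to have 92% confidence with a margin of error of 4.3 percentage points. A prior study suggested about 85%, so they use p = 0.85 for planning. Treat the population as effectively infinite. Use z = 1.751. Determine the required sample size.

With p = 0.85, p(1−p) = 0.1275.
n = z²·p(1−p)/E² = 1.751² × 0.1275 / 0.043² = 3.0660 × 0.1275 / 0.001849 ≈ 211.42.
Rounding up gives n = 212.

212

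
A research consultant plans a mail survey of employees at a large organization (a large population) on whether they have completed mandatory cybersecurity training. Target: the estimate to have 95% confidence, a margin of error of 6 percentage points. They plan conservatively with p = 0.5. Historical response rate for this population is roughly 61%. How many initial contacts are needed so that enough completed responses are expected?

For 95% confidence, z = 1.960.
Completed interviews needed: n₀ = 1.960² × 0.2500 / 0.060² ≈ 266.78 → 267.
At a 61% response rate, contacts needed = 267 / 0.61 ≈ 437.70 → 438.

438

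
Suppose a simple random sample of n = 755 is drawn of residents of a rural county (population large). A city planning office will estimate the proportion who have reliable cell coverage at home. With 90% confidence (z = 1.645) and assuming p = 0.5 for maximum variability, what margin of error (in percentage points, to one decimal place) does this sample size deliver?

SE(p̂) = √[p(1−p)/n] = √[0.2500/755] = 0.01820.
E = z × SE = 1.645 × 0.01820 = 0.02993, or 3.0 percentage points.

3.0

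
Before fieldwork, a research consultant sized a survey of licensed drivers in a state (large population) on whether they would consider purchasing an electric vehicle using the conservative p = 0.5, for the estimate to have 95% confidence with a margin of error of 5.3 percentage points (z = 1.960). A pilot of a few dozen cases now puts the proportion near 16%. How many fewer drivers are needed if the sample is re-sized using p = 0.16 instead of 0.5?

Conservative (p = 0.5): n = 1.960² × 0.25 / 0.053² ≈ 341.90 → 342.
Using p = 0.16: p(1−p) = 0.1344, so n = 1.960² × 0.1344 / 0.053² ≈ 183.81 → 184.
Reduction: 342 − 184 = 158.

158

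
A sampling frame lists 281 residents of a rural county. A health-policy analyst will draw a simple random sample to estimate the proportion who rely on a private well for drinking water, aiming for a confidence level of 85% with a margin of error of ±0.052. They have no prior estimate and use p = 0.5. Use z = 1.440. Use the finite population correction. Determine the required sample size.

Unadjusted: n₀ = 1.440² × 0.50 × 0.50 / 0.052² ≈ 191.72, so n₀ = 192.
Finite population correction with N = 281: n = n₀ / (1 + (n₀−1)/N) = 192 / (1 + 191/281) = 192 / 1.6797 ≈ 114.31.
Rounding up, n = 115.

115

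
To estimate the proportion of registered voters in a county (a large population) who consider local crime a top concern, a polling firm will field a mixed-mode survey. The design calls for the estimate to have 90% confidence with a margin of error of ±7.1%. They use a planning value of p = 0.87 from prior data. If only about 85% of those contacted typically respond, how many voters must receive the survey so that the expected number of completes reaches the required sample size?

72

For 90% confidence, z = 1.645.
Completed interviews needed: n₀ = 1.645² × 0.1131 / 0.071² ≈ 60.71 → 61.
At an 85% response rate, contacts needed = 61 / 0.85 ≈ 71.76 → 72.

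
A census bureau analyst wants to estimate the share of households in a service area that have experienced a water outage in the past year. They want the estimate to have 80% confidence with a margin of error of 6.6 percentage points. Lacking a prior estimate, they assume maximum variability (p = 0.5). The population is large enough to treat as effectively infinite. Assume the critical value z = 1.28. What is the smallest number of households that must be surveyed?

With p = 0.5, p(1−p) = 0.25.
n = z²·p(1−p)/E² = 1.28² × 0.2500 / 0.066² = 1.6384 × 0.2500 / 0.004356 ≈ 94.03.
Rounding up gives n = 95.

95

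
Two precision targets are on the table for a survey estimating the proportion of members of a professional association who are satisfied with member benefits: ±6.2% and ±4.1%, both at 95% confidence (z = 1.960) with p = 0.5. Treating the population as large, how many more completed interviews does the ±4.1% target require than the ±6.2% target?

At ±6.2%: n = 1.960² × 0.2500 / 0.062² ≈ 249.84 → 250.
At ±4.1%: n = 1.960² × 0.2500 / 0.041² ≈ 571.33 → 572.
Additional respondents: 572 − 250 = 322.

322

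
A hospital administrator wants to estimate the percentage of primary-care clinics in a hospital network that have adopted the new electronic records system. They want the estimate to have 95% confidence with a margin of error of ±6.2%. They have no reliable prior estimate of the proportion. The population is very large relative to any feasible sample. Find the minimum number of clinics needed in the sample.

For 95% confidence, z = 1.960.
With no prior estimate, use p = 0.5, giving p(1−p) = 0.25.
n = z²·p(1−p)/E² = 1.960² × 0.2500 / 0.062² = 3.8416 × 0.2500 / 0.003844 ≈ 249.84.
Rounding up gives n = 250.

250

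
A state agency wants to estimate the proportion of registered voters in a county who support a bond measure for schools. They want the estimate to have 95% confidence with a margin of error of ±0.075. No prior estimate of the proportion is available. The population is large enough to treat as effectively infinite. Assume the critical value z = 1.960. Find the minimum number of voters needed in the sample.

171

With no prior estimate, use p = 0.5, giving p(1−p) = 0.25.
n = z²·p(1−p)/E² = 1.960² × 0.2500 / 0.075² = 3.8416 × 0.2500 / 0.005625 ≈ 170.74.
Rounding up gives n = 171.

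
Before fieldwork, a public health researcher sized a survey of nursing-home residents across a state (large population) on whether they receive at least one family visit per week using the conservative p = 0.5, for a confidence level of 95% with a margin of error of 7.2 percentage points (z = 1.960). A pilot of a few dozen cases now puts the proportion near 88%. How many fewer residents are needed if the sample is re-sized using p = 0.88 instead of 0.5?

Conservative (p = 0.5): n = 1.960² × 0.25 / 0.072² ≈ 185.26 → 186.
Using p = 0.88: p(1−p) = 0.1056, so n = 1.960² × 0.1056 / 0.072² ≈ 78.25 → 79.
Reduction: 186 − 79 = 107.

107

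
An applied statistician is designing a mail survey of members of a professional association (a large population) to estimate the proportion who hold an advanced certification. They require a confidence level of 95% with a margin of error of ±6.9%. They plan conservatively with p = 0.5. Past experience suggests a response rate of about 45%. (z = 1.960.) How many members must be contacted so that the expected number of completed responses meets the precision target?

Completed interviews needed: n₀ = 1.960² × 0.2500 / 0.069² ≈ 201.72 → 202.
At a 45% response rate, contacts needed = 202 / 0.45 ≈ 448.89 → 449.

449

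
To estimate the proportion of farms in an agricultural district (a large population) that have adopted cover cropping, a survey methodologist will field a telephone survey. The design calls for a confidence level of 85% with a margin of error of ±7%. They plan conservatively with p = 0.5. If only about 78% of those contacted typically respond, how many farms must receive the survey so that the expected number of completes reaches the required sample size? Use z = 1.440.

136

Completed interviews needed: n₀ = 1.440² × 0.2500 / 0.070² ≈ 105.80 → 106.
At a 78% response rate, contacts needed = 106 / 0.78 ≈ 135.90 → 136.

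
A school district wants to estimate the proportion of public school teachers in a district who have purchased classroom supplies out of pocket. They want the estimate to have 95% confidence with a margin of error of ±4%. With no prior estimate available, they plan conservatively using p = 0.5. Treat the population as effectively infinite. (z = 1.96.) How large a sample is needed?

With p = 0.5, p(1−p) = 0.25.
n = z²·p(1−p)/E² = 1.96² × 0.2500 / 0.040² = 3.8416 × 0.2500 / 0.001600 ≈ 600.25.
Rounding up gives n = 601.

601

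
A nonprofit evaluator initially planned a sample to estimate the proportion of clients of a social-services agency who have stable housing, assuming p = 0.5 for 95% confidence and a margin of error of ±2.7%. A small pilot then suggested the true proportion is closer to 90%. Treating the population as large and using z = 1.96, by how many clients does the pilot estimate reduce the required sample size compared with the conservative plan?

Conservative (p = 0.5): n = 1.96² × 0.25 / 0.027² ≈ 1317.42 → 1318.
Using p = 0.90: p(1−p) = 0.0900, so n = 1.96² × 0.0900 / 0.027² ≈ 474.27 → 475.
Reduction: 1318 − 475 = 843.

843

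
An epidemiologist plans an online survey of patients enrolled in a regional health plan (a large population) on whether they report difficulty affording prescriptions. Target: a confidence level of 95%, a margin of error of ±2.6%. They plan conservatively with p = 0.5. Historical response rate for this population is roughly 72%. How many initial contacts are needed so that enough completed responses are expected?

For 95% confidence, z = 1.960.
Completed interviews needed: n₀ = 1.960² × 0.2500 / 0.026² ≈ 1420.71 → 1421.
At a 72% response rate, contacts needed = 1421 / 0.72 ≈ 1973.61 → 1974.

1974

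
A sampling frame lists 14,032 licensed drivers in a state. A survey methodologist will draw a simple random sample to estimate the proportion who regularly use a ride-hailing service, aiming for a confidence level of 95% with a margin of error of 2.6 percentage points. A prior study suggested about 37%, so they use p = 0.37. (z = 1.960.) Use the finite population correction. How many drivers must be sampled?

Unadjusted: n₀ = 1.960² × 0.37 × 0.63 / 0.026² ≈ 1324.67, so n₀ = 1325.
Finite population correction with N = 14,032: n = n₀ / (1 + (n₀−1)/N) = 1325 / (1 + 1324/14032) = 1325 / 1.0944 ≈ 1210.76.
Rounding up, n = 1211.

1211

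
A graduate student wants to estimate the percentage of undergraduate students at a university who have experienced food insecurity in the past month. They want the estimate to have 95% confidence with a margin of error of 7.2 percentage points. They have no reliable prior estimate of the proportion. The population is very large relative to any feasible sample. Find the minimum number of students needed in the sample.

For 95% confidence, z = 1.960.
With no prior estimate, use p = 0.5, giving p(1−p) = 0.25.
n = z²·p(1−p)/E² = 1.960² × 0.2500 / 0.072² = 3.8416 × 0.2500 / 0.005184 ≈ 185.26.
Rounding up gives n = 186.

186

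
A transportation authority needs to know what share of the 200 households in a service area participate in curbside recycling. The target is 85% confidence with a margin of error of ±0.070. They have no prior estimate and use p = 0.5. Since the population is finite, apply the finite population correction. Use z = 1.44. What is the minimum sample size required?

Unadjusted: n₀ = 1.44² × 0.50 × 0.50 / 0.070² ≈ 105.80, so n₀ = 106.
Finite population correction with N = 200: n = n₀ / (1 + (n₀−1)/N) = 106 / (1 + 105/200) = 106 / 1.5250 ≈ 69.51.
Rounding up, n = 70.

70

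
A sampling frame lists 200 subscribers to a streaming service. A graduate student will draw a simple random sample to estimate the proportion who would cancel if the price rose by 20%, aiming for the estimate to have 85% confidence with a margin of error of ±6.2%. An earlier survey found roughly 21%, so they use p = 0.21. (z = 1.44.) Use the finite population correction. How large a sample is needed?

63

Unadjusted: n₀ = 1.44² × 0.21 × 0.79 / 0.062² ≈ 89.49, so n₀ = 90.
Finite population correction with N = 200: n = n₀ / (1 + (n₀−1)/N) = 90 / (1 + 89/200) = 90 / 1.4450 ≈ 62.28.
Rounding up, n = 63.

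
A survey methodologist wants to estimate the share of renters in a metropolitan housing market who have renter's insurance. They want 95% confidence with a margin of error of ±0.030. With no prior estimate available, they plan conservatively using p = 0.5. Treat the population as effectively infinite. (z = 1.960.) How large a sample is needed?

1068

With p = 0.5, p(1−p) = 0.25.
n = z²·p(1−p)/E² = 1.960² × 0.2500 / 0.030² = 3.8416 × 0.2500 / 0.000900 ≈ 1067.11.
Rounding up gives n = 1068.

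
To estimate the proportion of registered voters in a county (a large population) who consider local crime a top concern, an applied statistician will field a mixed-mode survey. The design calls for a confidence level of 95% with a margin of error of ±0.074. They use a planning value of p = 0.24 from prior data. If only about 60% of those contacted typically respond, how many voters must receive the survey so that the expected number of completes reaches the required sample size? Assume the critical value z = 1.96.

214

Completed interviews needed: n₀ = 1.96² × 0.1824 / 0.074² ≈ 127.96 → 128.
At a 60% response rate, contacts needed = 128 / 0.60 ≈ 213.33 → 214.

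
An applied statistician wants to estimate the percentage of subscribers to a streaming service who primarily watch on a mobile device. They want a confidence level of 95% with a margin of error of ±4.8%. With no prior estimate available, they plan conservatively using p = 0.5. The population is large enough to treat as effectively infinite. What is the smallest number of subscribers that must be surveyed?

For 95% confidence, z = 1.960.
With p = 0.5, p(1−p) = 0.25.
n = z²·p(1−p)/E² = 1.960² × 0.2500 / 0.048² = 3.8416 × 0.2500 / 0.002304 ≈ 416.84.
Rounding up gives n = 417.

417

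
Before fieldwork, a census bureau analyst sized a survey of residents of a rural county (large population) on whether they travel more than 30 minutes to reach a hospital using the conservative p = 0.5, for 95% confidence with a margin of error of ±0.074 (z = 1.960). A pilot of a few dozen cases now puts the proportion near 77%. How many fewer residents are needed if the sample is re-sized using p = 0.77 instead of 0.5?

51

Conservative (p = 0.5): n = 1.960² × 0.25 / 0.074² ≈ 175.38 → 176.
Using p = 0.77: p(1−p) = 0.1771, so n = 1.960² × 0.1771 / 0.074² ≈ 124.24 → 125.
Reduction: 176 − 125 = 51.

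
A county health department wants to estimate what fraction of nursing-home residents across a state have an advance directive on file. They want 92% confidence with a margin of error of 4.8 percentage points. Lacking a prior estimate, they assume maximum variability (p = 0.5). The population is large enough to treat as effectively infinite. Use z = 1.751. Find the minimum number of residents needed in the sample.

With p = 0.5, p(1−p) = 0.25.
n = z²·p(1−p)/E² = 1.751² × 0.2500 / 0.048² = 3.0660 × 0.2500 / 0.002304 ≈ 332.68.
Rounding up gives n = 333.

333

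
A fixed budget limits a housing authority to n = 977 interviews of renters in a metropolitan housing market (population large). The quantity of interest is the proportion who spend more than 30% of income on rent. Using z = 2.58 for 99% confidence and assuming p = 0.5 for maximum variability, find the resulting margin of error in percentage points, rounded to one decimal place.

SE(p̂) = √[p(1−p)/n] = √[0.2500/977] = 0.01600.
E = z × SE = 2.58 × 0.01600 = 0.04127, or 4.1 percentage points.

4.1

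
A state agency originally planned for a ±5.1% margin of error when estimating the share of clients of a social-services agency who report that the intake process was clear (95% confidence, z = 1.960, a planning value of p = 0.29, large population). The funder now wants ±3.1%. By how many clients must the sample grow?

519

At ±5.1%: n = 1.960² × 0.2059 / 0.051² ≈ 304.11 → 305.
At ±3.1%: n = 1.960² × 0.2059 / 0.031² ≈ 823.09 → 824.
Additional respondents: 824 − 305 = 519.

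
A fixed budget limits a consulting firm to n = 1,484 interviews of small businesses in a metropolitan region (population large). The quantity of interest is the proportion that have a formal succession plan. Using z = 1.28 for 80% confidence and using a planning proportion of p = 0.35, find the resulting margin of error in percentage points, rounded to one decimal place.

SE(p̂) = √[p(1−p)/n] = √[0.2275/1484] = 0.01238.
E = z × SE = 1.28 × 0.01238 = 0.01585, or 1.6 percentage points.

1.6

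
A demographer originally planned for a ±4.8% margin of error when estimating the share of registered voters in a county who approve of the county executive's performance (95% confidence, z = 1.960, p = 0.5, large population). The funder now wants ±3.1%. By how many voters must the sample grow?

583

At ±4.8%: n = 1.960² × 0.2500 / 0.048² ≈ 416.84 → 417.
At ±3.1%: n = 1.960² × 0.2500 / 0.031² ≈ 999.38 → 1000.
Additional respondents: 1000 − 417 = 583.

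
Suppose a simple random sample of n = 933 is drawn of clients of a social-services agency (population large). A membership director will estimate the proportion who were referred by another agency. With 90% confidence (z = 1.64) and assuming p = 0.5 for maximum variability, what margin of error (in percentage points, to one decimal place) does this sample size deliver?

2.7

SE(p̂) = √[p(1−p)/n] = √[0.2500/933] = 0.01637.
E = z × SE = 1.64 × 0.01637 = 0.02685, or 2.7 percentage points.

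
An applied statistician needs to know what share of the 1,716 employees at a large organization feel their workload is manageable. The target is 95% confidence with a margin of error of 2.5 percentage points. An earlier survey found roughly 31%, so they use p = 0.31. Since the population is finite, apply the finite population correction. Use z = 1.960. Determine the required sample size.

Unadjusted: n₀ = 1.960² × 0.31 × 0.69 / 0.025² ≈ 1314.75, so n₀ = 1315.
Finite population correction with N = 1,716: n = n₀ / (1 + (n₀−1)/N) = 1315 / (1 + 1314/1716) = 1315 / 1.7657 ≈ 744.73.
Rounding up, n = 745.

745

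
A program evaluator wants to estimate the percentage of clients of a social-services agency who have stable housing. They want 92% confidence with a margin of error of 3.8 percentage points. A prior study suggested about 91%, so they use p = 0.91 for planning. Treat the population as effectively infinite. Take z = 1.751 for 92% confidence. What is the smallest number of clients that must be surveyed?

174

With p = 0.91, p(1−p) = 0.0819.
n = z²·p(1−p)/E² = 1.751² × 0.0819 / 0.038² = 3.0660 × 0.0819 / 0.001444 ≈ 173.90.
Rounding up gives n = 174.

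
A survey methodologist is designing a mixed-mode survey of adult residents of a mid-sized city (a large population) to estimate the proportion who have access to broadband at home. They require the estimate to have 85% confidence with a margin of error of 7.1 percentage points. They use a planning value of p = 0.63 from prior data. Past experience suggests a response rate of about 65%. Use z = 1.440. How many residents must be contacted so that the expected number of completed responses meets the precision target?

Completed interviews needed: n₀ = 1.440² × 0.2331 / 0.071² ≈ 95.88 → 96.
At a 65% response rate, contacts needed = 96 / 0.65 ≈ 147.69 → 148.

148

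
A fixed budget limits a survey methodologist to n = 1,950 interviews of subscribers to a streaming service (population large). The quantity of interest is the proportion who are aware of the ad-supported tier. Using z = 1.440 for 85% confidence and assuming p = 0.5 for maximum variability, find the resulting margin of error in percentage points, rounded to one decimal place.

1.6

SE(p̂) = √[p(1−p)/n] = √[0.2500/1950] = 0.01132.
E = z × SE = 1.440 × 0.01132 = 0.01630, or 1.6 percentage points.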